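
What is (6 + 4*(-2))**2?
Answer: 4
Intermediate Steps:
(6 + 4*(-2))**2 = (6 - 8)**2 = (-2)**2 = 4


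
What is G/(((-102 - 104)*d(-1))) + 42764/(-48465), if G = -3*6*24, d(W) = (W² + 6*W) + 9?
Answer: -1787582/4991895 ≈ -0.35810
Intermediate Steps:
d(W) = 9 + W² + 6*W
G = -432 (G = -18*24 = -432)
G/(((-102 - 104)*d(-1))) + 42764/(-48465) = -432*1/((-102 - 104)*(9 + (-1)² + 6*(-1))) + 42764/(-48465) = -432*(-1/(206*(9 + 1 - 6))) + 42764*(-1/48465) = -432/((-206*4)) - 42764/48465 = -432/(-824) - 42764/48465 = -432*(-1/824) - 42764/48465 = 54/103 - 42764/48465 = -1787582/4991895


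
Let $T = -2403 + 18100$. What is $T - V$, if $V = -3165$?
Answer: $18862$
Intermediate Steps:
$T = 15697$
$T - V = 15697 - -3165 = 15697 + 3165 = 18862$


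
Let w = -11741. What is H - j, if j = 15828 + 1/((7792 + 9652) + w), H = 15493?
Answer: -1910506/5703 ≈ -335.00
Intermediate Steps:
j = 90267085/5703 (j = 15828 + 1/((7792 + 9652) - 11741) = 15828 + 1/(17444 - 11741) = 15828 + 1/5703 = 90267085/5703 ≈ 15828.)
H - j = 15493 - 1*90267085/5703 = 15493 - 90267085/5703 = -1910506/5703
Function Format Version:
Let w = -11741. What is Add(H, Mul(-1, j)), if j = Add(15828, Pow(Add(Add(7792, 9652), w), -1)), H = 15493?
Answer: Rational(-1910506, 5703) ≈ -335.00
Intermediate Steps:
j = Rational(90267085, 5703) (j = Add(15828, Pow(Add(Add(7792, 9652), -11741), -1)) = Add(15828, Pow(Add(17444, -11741), -1)) = Add(15828, Pow(5703, -1)) = Add(15828, Rational(1, 5703)) = Rational(90267085, 5703) ≈ 15828.)
Add(H, Mul(-1, j)) = Add(15493, Mul(-1, Rational(90267085, 5703))) = Add(15493, Rational(-90267085, 5703)) = Rational(-1910506, 5703)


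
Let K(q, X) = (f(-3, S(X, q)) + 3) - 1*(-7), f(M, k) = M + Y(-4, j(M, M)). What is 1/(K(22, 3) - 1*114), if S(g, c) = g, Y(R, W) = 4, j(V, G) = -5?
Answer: -1/103 ≈ -0.0097087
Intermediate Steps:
f(M, k) = 4 + M (f(M, k) = M + 4 = 4 + M)
K(q, X) = 11 (K(q, X) = ((4 - 3) + 3) - 1*(-7) = (1 + 3) + 7 = 4 + 7 = 11)
1/(K(22, 3) - 1*114) = 1/(11 - 1*114) = 1/(11 - 114) = 1/(-103) = -1/103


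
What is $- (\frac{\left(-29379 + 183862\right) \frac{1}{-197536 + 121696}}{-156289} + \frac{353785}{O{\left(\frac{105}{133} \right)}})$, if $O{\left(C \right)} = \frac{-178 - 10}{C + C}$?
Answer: $\frac{4492927117208383}{1512098754240} \approx 2971.3$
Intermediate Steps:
$O{\left(C \right)} = - \frac{94}{C}$ ($O{\left(C \right)} = - \frac{188}{2 C} = - 188 \frac{1}{2 C} = - \frac{94}{C}$)
$- (\frac{\left(-29379 + 183862\right) \frac{1}{-197536 + 121696}}{-156289} + \frac{353785}{O{\left(\frac{105}{133} \right)}}) = - (\frac{\left(-29379 + 183862\right) \frac{1}{-197536 + 121696}}{-156289} + \frac{353785}{\left(-94\right) \frac{1}{105 \cdot \frac{1}{133}}}) = - (\frac{154483}{-75840} \left(- \frac{1}{156289}\right) + \frac{353785}{\left(-94\right) \frac{1}{105 \cdot \frac{1}{133}}}) = - (154483 \left(- \frac{1}{75840}\right) \left(- \frac{1}{156289}\right) + \frac{353785}{\left(-94\right) \frac{1}{\frac{15}{19}}}) = - (\left(- \frac{154483}{75840}\right) \left(- \frac{1}{156289}\right) + \frac{353785}{\left(-94\right) \frac{19}{15}}) = - (\frac{22069}{1693279680} + \frac{353785}{- \frac{1786}{15}}) = - (\frac{22069}{1693279680} + 353785 \left(- \frac{15}{1786}\right)) = - (\frac{22069}{1693279680} - \frac{5306775}{1786}) = \left(-1\right) \left(- \frac{4492927117208383}{1512098754240}\right) = \frac{4492927117208383}{1512098754240}$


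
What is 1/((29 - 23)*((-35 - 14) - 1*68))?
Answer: -1/702 ≈ -0.0014245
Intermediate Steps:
1/((29 - 23)*((-35 - 14) - 1*68)) = 1/(6*(-49 - 68)) = 1/(6*(-117)) = 1/(-702) = -1/702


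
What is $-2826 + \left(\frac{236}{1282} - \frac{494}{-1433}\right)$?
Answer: $- \frac{2595345030}{918553} \approx -2825.5$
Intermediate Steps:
$-2826 + \left(\frac{236}{1282} - \frac{494}{-1433}\right) = -2826 + \left(236 \cdot \frac{1}{1282} - - \frac{494}{1433}\right) = -2826 + \left(\frac{118}{641} + \frac{494}{1433}\right) = -2826 + \frac{485748}{918553} = - \frac{2595345030}{918553}$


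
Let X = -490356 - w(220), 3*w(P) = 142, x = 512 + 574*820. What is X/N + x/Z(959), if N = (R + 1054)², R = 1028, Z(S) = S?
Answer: 3063025461317/6235500474 ≈ 491.22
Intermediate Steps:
x = 471192 (x = 512 + 470680 = 471192)
w(P) = 142/3 (w(P) = (⅓)*142 = 142/3)
N = 4334724 (N = (1028 + 1054)² = 2082² = 4334724)
X = -1471210/3 (X = -490356 - 1*142/3 = -490356 - 142/3 = -1471210/3 ≈ -4.9040e+5)
X/N + x/Z(959) = -1471210/3/4334724 + 471192/959 = -1471210/3*1/4334724 + 471192*(1/959) = -735605/6502086 + 471192/959 = 3063025461317/6235500474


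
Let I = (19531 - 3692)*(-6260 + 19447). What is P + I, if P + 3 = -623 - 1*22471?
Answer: 208845796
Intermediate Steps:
I = 208868893 (I = 15839*13187 = 208868893)
P = -23097 (P = -3 + (-623 - 1*22471) = -3 + (-623 - 22471) = -3 - 23094 = -23097)
P + I = -23097 + 208868893 = 208845796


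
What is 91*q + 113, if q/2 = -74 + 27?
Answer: -8441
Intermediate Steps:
q = -94 (q = 2*(-74 + 27) = 2*(-47) = -94)
91*q + 113 = 91*(-94) + 113 = -8554 + 113 = -8441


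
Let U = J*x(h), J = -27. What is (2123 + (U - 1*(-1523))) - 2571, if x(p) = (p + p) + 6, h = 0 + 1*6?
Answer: 589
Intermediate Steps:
h = 6 (h = 0 + 6 = 6)
x(p) = 6 + 2*p (x(p) = 2*p + 6 = 6 + 2*p)
U = -486 (U = -27*(6 + 2*6) = -27*(6 + 12) = -27*18 = -486)
(2123 + (U - 1*(-1523))) - 2571 = (2123 + (-486 - 1*(-1523))) - 2571 = (2123 + (-486 + 1523)) - 2571 = (2123 + 1037) - 2571 = 3160 - 2571 = 589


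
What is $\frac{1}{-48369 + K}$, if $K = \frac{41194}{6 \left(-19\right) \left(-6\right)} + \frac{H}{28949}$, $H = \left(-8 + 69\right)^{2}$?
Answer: $- \frac{9900558}{478282554767} \approx -2.07 \cdot 10^{-5}$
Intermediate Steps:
$H = 3721$ ($H = 61^{2} = 3721$)
$K = \frac{597535135}{9900558}$ ($K = \frac{41194}{6 \left(-19\right) \left(-6\right)} + \frac{3721}{28949} = \frac{41194}{\left(-114\right) \left(-6\right)} + 3721 \cdot \frac{1}{28949} = \frac{41194}{684} + \frac{3721}{28949} = 41194 \cdot \frac{1}{684} + \frac{3721}{28949} = \frac{20597}{342} + \frac{3721}{28949} = \frac{597535135}{9900558} \approx 60.354$)
$\frac{1}{-48369 + K} = \frac{1}{-48369 + \frac{597535135}{9900558}} = \frac{1}{- \frac{478282554767}{9900558}} = - \frac{9900558}{478282554767}$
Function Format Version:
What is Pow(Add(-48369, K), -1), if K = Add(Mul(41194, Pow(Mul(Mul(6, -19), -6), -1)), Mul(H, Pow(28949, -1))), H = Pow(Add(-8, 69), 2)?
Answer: Rational(-9900558, 478282554767) ≈ -2.0700e-5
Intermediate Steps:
H = 3721 (H = Pow(61, 2) = 3721)
K = Rational(597535135, 9900558) (K = Add(Mul(41194, Pow(Mul(Mul(6, -19), -6), -1)), Mul(3721, Pow(28949, -1))) = Add(Mul(41194, Pow(Mul(-114, -6), -1)), Mul(3721, Rational(1, 28949))) = Add(Mul(41194, Pow(684, -1)), Rational(3721, 28949)) = Add(Mul(41194, Rational(1, 684)), Rational(3721, 28949)) = Add(Rational(20597, 342), Rational(3721, 28949)) = Rational(597535135, 9900558) ≈ 60.354)
Pow(Add(-48369, K), -1) = Pow(Add(-48369, Rational(597535135, 9900558)), -1) = Pow(Rational(-478282554767, 9900558), -1) = Rational(-9900558, 478282554767)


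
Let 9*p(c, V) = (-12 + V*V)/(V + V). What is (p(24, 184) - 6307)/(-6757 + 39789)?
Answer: -5213735/27350496 ≈ -0.19063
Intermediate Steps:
p(c, V) = (-12 + V²)/(18*V) (p(c, V) = ((-12 + V*V)/(V + V))/9 = ((-12 + V²)/((2*V)))/9 = ((-12 + V²)*(1/(2*V)))/9 = ((-12 + V²)/(2*V))/9 = (-12 + V²)/(18*V))
(p(24, 184) - 6307)/(-6757 + 39789) = ((1/18)*(-12 + 184²)/184 - 6307)/(-6757 + 39789) = ((1/18)*(1/184)*(-12 + 33856) - 6307)/33032 = ((1/18)*(1/184)*33844 - 6307)*(1/33032) = (8461/828 - 6307)*(1/33032) = -5213735/828*1/33032 = -5213735/27350496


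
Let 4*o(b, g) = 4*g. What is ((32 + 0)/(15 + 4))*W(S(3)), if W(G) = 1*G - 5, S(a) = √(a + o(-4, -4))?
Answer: -160/19 + 32*I/19 ≈ -8.4211 + 1.6842*I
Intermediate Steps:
o(b, g) = g (o(b, g) = (4*g)/4 = g)
S(a) = √(-4 + a) (S(a) = √(a - 4) = √(-4 + a))
W(G) = -5 + G (W(G) = G - 5 = -5 + G)
((32 + 0)/(15 + 4))*W(S(3)) = ((32 + 0)/(15 + 4))*(-5 + √(-4 + 3)) = (32/19)*(-5 + √(-1)) = (32*(1/19))*(-5 + I) = 32*(-5 + I)/19 = -160/19 + 32*I/19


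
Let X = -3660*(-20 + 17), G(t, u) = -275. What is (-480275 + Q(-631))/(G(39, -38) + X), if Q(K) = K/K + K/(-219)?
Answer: -21035875/468879 ≈ -44.864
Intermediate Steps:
X = 10980 (X = -3660*(-3) = 10980)
Q(K) = 1 - K/219 (Q(K) = 1 + K*(-1/219) = 1 - K/219)
(-480275 + Q(-631))/(G(39, -38) + X) = (-480275 + (1 - 1/219*(-631)))/(-275 + 10980) = (-480275 + (1 + 631/219))/10705 = (-480275 + 850/219)*(1/10705) = -105179375/219*1/10705 = -21035875/468879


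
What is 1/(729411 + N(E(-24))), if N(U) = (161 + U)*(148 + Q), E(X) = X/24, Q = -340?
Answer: 1/698691 ≈ 1.4312e-6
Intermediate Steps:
E(X) = X/24 (E(X) = X*(1/24) = X/24)
N(U) = -30912 - 192*U (N(U) = (161 + U)*(148 - 340) = (161 + U)*(-192) = -30912 - 192*U)
1/(729411 + N(E(-24))) = 1/(729411 + (-30912 - 8*(-24))) = 1/(729411 + (-30912 - 192*(-1))) = 1/(729411 + (-30912 + 192)) = 1/(729411 - 30720) = 1/698691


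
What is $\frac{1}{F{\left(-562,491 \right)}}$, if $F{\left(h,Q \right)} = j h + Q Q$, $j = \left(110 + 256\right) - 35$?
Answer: $\frac{1}{55059} \approx 1.8162 \cdot 10^{-5}$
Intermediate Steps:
$j = 331$ ($j = 366 - 35 = 331$)
$F{\left(h,Q \right)} = Q^{2} + 331 h$ ($F{\left(h,Q \right)} = 331 h + Q Q = 331 h + Q^{2} = Q^{2} + 331 h$)
$\frac{1}{F{\left(-562,491 \right)}} = \frac{1}{491^{2} + 331 \left(-562\right)} = \frac{1}{241081 - 186022} = \frac{1}{55059}$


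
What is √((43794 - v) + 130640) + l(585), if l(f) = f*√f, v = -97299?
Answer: √271733 + 1755*√65 ≈ 14671.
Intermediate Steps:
l(f) = f^(3/2)
√((43794 - v) + 130640) + l(585) = √((43794 - 1*(-97299)) + 130640) + 585^(3/2) = √((43794 + 97299) + 130640) + 1755*√65 = √(141093 + 130640) + 1755*√65 = √271733 + 1755*√65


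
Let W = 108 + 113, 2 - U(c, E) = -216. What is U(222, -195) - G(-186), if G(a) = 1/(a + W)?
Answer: 7629/35 ≈ 217.97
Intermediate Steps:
U(c, E) = 218 (U(c, E) = 2 - 1*(-216) = 2 + 216 = 218)
W = 221
G(a) = 1/(221 + a) (G(a) = 1/(a + 221) = 1/(221 + a))
U(222, -195) - G(-186) = 218 - 1/(221 - 186) = 218 - 1/35 = 7629/35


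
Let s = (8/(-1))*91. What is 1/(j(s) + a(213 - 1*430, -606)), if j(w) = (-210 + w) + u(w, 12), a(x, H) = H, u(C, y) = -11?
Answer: -1/1555 ≈ -0.00064309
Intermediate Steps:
s = -728 (s = (8*(-1))*91 = -8*91 = -728)
j(w) = -221 + w (j(w) = (-210 + w) - 11 = -221 + w)
1/(j(s) + a(213 - 1*430, -606)) = 1/((-221 - 728) - 606) = 1/(-949 - 606) = 1/(-1555) = -1/1555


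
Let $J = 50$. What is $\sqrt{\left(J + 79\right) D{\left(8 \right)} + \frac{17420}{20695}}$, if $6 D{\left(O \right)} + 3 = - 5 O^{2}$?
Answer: $\frac{i \sqrt{475816153634}}{8278} \approx 83.329 i$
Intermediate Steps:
$D{\left(O \right)} = - \frac{1}{2} - \frac{5 O^{2}}{6}$ ($D{\left(O \right)} = - \frac{1}{2} + \frac{\left(-5\right) O^{2}}{6} = - \frac{1}{2} - \frac{5 O^{2}}{6}$)
$\sqrt{\left(J + 79\right) D{\left(8 \right)} + \frac{17420}{20695}} = \sqrt{\left(50 + 79\right) \left(- \frac{1}{2} - \frac{5 \cdot 8^{2}}{6}\right) + \frac{17420}{20695}} = \sqrt{129 \left(- \frac{1}{2} - \frac{160}{3}\right) + 17420 \cdot \frac{1}{20695}} = \sqrt{129 \left(- \frac{1}{2} - \frac{160}{3}\right) + \frac{3484}{4139}} = \sqrt{129 \left(- \frac{323}{6}\right) + \frac{3484}{4139}} = \sqrt{- \frac{13889}{2} + \frac{3484}{4139}} = \sqrt{- \frac{57479603}{8278}} = \frac{i \sqrt{475816153634}}{8278}$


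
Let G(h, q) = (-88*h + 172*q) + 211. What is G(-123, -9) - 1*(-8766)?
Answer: 18253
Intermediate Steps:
G(h, q) = 211 - 88*h + 172*q
G(-123, -9) - 1*(-8766) = (211 - 88*(-123) + 172*(-9)) - 1*(-8766) = (211 + 10824 - 1548) + 8766 = 9487 + 8766 = 18253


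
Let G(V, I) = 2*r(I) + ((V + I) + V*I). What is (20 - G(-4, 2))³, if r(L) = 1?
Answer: 21952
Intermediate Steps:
G(V, I) = 2 + I + V + I*V (G(V, I) = 2*1 + ((V + I) + V*I) = 2 + ((I + V) + I*V) = 2 + (I + V + I*V) = 2 + I + V + I*V)
(20 - G(-4, 2))³ = (20 - (2 + 2 - 4 + 2*(-4)))³ = (20 - (2 + 2 - 4 - 8))³ = (20 - 1*(-8))³ = (20 + 8)³ = 28³ = 21952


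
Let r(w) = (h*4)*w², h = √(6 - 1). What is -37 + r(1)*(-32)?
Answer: -37 - 128*√5 ≈ -323.22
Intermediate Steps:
h = √5 ≈ 2.2361
r(w) = 4*√5*w² (r(w) = (√5*4)*w² = (4*√5)*w² = 4*√5*w²)
-37 + r(1)*(-32) = -37 + (4*√5*1²)*(-32) = -37 + (4*√5*1)*(-32) = -37 + (4*√5)*(-32) = -37 - 128*√5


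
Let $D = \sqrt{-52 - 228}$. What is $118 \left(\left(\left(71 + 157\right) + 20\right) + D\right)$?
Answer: $29264 + 236 i \sqrt{70} \approx 29264.0 + 1974.5 i$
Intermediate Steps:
$D = 2 i \sqrt{70}$ ($D = \sqrt{-280} = 2 i \sqrt{70} \approx 16.733 i$)
$118 \left(\left(\left(71 + 157\right) + 20\right) + D\right) = 118 \left(\left(\left(71 + 157\right) + 20\right) + 2 i \sqrt{70}\right) = 118 \left(\left(228 + 20\right) + 2 i \sqrt{70}\right) = 118 \left(248 + 2 i \sqrt{70}\right) = 29264 + 236 i \sqrt{70}$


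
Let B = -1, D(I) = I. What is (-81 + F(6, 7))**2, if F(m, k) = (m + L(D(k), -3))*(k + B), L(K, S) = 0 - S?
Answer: 729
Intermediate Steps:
L(K, S) = -S
F(m, k) = (-1 + k)*(3 + m) (F(m, k) = (m - 1*(-3))*(k - 1) = (m + 3)*(-1 + k) = (3 + m)*(-1 + k) = (-1 + k)*(3 + m))
(-81 + F(6, 7))**2 = (-81 + (-3 - 1*6 + 3*7 + 7*6))**2 = (-81 + (-3 - 6 + 21 + 42))**2 = (-81 + 54)**2 = (-27)**2 = 729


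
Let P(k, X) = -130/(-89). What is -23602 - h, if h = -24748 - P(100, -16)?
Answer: 102124/89 ≈ 1147.5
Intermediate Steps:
P(k, X) = 130/89 (P(k, X) = -130*(-1/89) = 130/89)
h = -2202702/89 (h = -24748 - 1*130/89 = -24748 - 130/89 = -2202702/89 ≈ -24749.)
-23602 - h = -23602 - 1*(-2202702/89) = -23602 + 2202702/89 = 102124/89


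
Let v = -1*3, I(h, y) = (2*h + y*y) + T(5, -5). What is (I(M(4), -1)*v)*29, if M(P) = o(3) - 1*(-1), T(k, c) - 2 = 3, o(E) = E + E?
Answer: -1740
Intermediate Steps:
o(E) = 2*E
T(k, c) = 5 (T(k, c) = 2 + 3 = 5)
M(P) = 7 (M(P) = 2*3 - 1*(-1) = 6 + 1 = 7)
I(h, y) = 5 + y**2 + 2*h (I(h, y) = (2*h + y*y) + 5 = (2*h + y**2) + 5 = (y**2 + 2*h) + 5 = 5 + y**2 + 2*h)
v = -3
(I(M(4), -1)*v)*29 = ((5 + (-1)**2 + 2*7)*(-3))*29 = ((5 + 1 + 14)*(-3))*29 = (20*(-3))*29 = -60*29 = -1740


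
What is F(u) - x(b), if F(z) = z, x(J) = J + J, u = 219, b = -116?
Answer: 451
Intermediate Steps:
x(J) = 2*J
F(u) - x(b) = 219 - 2*(-116) = 219 - 1*(-232) = 219 + 232 = 451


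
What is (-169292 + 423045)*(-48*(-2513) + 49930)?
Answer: 43278589162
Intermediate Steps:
(-169292 + 423045)*(-48*(-2513) + 49930) = 253753*(120624 + 49930) = 253753*170554 = 43278589162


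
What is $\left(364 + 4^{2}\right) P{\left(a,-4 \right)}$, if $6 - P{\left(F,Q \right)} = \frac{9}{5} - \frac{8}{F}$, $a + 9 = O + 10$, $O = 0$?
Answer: $4636$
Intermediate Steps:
$a = 1$ ($a = -9 + \left(0 + 10\right) = -9 + 10 = 1$)
$P{\left(F,Q \right)} = \frac{21}{5} + \frac{8}{F}$ ($P{\left(F,Q \right)} = 6 - \left(\frac{9}{5} - \frac{8}{F}\right) = \frac{21}{5} + \frac{8}{F}$)
$\left(364 + 4^{2}\right) P{\left(a,-4 \right)} = \left(364 + 4^{2}\right) \left(\frac{21}{5} + \frac{8}{1}\right) = \left(364 + 16\right) \left(\frac{21}{5} + 8 \cdot 1\right) = 380 \left(\frac{21}{5} + 8\right) = 380 \cdot \frac{61}{5} = 4636$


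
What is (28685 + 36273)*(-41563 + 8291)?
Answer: -2161282576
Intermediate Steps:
(28685 + 36273)*(-41563 + 8291) = 64958*(-33272) = -2161282576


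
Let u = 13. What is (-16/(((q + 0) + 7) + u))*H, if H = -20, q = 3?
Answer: 320/23 ≈ 13.913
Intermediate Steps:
(-16/(((q + 0) + 7) + u))*H = (-16/(((3 + 0) + 7) + 13))*(-20) = (-16/((3 + 7) + 13))*(-20) = (-16/(10 + 13))*(-20) = (-16/23)*(-20) = ((1/23)*(-16))*(-20) = -16/23*(-20) = 320/23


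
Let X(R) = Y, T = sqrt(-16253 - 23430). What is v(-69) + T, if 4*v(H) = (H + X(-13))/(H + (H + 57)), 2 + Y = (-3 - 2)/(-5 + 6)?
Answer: 19/81 + I*sqrt(39683) ≈ 0.23457 + 199.21*I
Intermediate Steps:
Y = -7 (Y = -2 + (-3 - 2)/(-5 + 6) = -2 - 5/1 = -2 - 5*1 = -2 - 5 = -7)
T = I*sqrt(39683) (T = sqrt(-39683) = I*sqrt(39683) ≈ 199.21*I)
X(R) = -7
v(H) = (-7 + H)/(4*(57 + 2*H)) (v(H) = ((H - 7)/(H + (H + 57)))/4 = ((-7 + H)/(H + (57 + H)))/4 = ((-7 + H)/(57 + 2*H))/4 = (-7 + H)/(4*(57 + 2*H)))
v(-69) + T = (-7 - 69)/(4*(57 + 2*(-69))) + I*sqrt(39683) = (1/4)*(-76)/(57 - 138) + I*sqrt(39683) = (1/4)*(-76)/(-81) + I*sqrt(39683) = (1/4)*(-1/81)*(-76) + I*sqrt(39683) = 19/81 + I*sqrt(39683)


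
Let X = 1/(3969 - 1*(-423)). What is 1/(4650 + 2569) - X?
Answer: -2827/31705848 ≈ -8.9163e-5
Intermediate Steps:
X = 1/4392 (X = 1/(3969 + 423) = 1/4392 ≈ 0.00022769)
1/(4650 + 2569) - X = 1/(4650 + 2569) - 1*1/4392 = 1/7219 - 1/4392 = -2827/31705848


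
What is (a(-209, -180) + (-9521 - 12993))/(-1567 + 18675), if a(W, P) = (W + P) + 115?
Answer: -5697/4277 ≈ -1.3320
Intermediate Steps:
a(W, P) = 115 + P + W (a(W, P) = (P + W) + 115 = 115 + P + W)
(a(-209, -180) + (-9521 - 12993))/(-1567 + 18675) = ((115 - 180 - 209) + (-9521 - 12993))/(-1567 + 18675) = (-274 - 22514)/17108 = -22788*1/17108 = -5697/4277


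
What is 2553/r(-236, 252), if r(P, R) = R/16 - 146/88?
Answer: 28083/155 ≈ 181.18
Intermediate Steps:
r(P, R) = -73/44 + R/16 (r(P, R) = R*(1/16) - 146*1/88 = R/16 - 73/44 = -73/44 + R/16)
2553/r(-236, 252) = 2553/(-73/44 + (1/16)*252) = 2553/(-73/44 + 63/4) = 2553/(155/11) = 2553*(11/155) = 28083/155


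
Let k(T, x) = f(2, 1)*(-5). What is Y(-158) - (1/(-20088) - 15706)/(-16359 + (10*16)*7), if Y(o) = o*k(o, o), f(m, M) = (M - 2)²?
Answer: 241520113151/306121032 ≈ 788.97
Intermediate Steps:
f(m, M) = (-2 + M)²
k(T, x) = -5 (k(T, x) = (-2 + 1)²*(-5) = (-1)²*(-5) = 1*(-5) = -5)
Y(o) = -5*o (Y(o) = o*(-5) = -5*o)
Y(-158) - (1/(-20088) - 15706)/(-16359 + (10*16)*7) = -5*(-158) - (1/(-20088) - 15706)/(-16359 + (10*16)*7) = 790 - (-1/20088 - 15706)/(-16359 + 160*7) = 790 - (-315502129)/(20088*(-16359 + 1120)) = 790 - (-315502129)/(20088*(-15239)) = 790 - (-315502129)*(-1)/(20088*15239) = 790 - 1*315502129/306121032 = 790 - 315502129/306121032 = 241520113151/306121032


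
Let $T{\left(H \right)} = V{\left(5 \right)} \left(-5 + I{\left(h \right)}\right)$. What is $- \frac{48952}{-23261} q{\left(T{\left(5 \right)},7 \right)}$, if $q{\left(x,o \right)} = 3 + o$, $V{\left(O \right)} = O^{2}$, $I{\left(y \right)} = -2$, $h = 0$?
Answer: $\frac{489520}{23261} \approx 21.045$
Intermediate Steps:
$T{\left(H \right)} = -175$ ($T{\left(H \right)} = 5^{2} \left(-5 - 2\right) = 25 \left(-7\right) = -175$)
$- \frac{48952}{-23261} q{\left(T{\left(5 \right)},7 \right)} = - \frac{48952}{-23261} \left(3 + 7\right) = \left(-48952\right) \left(- \frac{1}{23261}\right) 10 = \frac{48952}{23261} \cdot 10 = \frac{489520}{23261}$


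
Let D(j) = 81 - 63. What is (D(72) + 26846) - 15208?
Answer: 11656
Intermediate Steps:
D(j) = 18
(D(72) + 26846) - 15208 = (18 + 26846) - 15208 = 26864 - 15208 = 11656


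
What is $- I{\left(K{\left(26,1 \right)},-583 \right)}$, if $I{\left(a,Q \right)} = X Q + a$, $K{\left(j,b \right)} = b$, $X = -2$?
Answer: $-1167$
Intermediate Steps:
$I{\left(a,Q \right)} = a - 2 Q$ ($I{\left(a,Q \right)} = - 2 Q + a = a - 2 Q$)
$- I{\left(K{\left(26,1 \right)},-583 \right)} = - (1 - -1166) = - (1 + 1166) = \left(-1\right) 1167 = -1167$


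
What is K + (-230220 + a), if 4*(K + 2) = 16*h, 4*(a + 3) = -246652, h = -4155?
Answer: -308508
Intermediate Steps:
a = -61666 (a = -3 + (¼)*(-246652) = -3 - 61663 = -61666)
K = -16622 (K = -2 + (16*(-4155))/4 = -2 + (¼)*(-66480) = -2 - 16620 = -16622)
K + (-230220 + a) = -16622 + (-230220 - 61666) = -16622 - 291886 = -308508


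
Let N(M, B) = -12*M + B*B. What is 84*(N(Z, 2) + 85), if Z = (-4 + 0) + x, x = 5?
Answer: 6468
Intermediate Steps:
Z = 1 (Z = (-4 + 0) + 5 = -4 + 5 = 1)
N(M, B) = B² - 12*M (N(M, B) = -12*M + B² = B² - 12*M)
84*(N(Z, 2) + 85) = 84*((2² - 12*1) + 85) = 84*((4 - 12) + 85) = 84*(-8 + 85) = 84*77 = 6468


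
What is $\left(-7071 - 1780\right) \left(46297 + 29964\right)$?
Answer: $-674986111$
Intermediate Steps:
$\left(-7071 - 1780\right) \left(46297 + 29964\right) = \left(-7071 - 1780\right) 76261 = \left(-8851\right) 76261 = -674986111$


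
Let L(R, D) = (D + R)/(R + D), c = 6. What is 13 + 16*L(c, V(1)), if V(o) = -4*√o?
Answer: 29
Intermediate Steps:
L(R, D) = 1 (L(R, D) = (D + R)/(D + R) = 1)
13 + 16*L(c, V(1)) = 13 + 16*1 = 13 + 16 = 29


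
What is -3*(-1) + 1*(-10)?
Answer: -7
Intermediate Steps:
-3*(-1) + 1*(-10) = 3 - 10 = -7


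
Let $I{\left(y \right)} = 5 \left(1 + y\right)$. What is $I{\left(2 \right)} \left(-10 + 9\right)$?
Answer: $-15$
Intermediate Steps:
$I{\left(y \right)} = 5 + 5 y$
$I{\left(2 \right)} \left(-10 + 9\right) = \left(5 + 5 \cdot 2\right) \left(-10 + 9\right) = \left(5 + 10\right) \left(-1\right) = 15 \left(-1\right) = -15$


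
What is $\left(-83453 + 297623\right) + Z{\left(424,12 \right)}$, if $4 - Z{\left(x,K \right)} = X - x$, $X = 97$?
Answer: $214501$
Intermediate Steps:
$Z{\left(x,K \right)} = -93 + x$ ($Z{\left(x,K \right)} = 4 - \left(97 - x\right) = 4 + \left(-97 + x\right) = -93 + x$)
$\left(-83453 + 297623\right) + Z{\left(424,12 \right)} = \left(-83453 + 297623\right) + \left(-93 + 424\right) = 214170 + 331 = 214501$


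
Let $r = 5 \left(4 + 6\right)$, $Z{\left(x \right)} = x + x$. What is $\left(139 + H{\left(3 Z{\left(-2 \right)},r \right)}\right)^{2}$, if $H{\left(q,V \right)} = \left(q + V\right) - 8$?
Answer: $28561$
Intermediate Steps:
$Z{\left(x \right)} = 2 x$
$r = 50$ ($r = 5 \cdot 10 = 50$)
$H{\left(q,V \right)} = -8 + V + q$ ($H{\left(q,V \right)} = \left(V + q\right) - 8 = -8 + V + q$)
$\left(139 + H{\left(3 Z{\left(-2 \right)},r \right)}\right)^{2} = \left(139 + \left(-8 + 50 + 3 \cdot 2 \left(-2\right)\right)\right)^{2} = \left(139 + \left(-8 + 50 + 3 \left(-4\right)\right)\right)^{2} = \left(139 - -30\right)^{2} = \left(139 + 30\right)^{2} = 169^{2} = 28561$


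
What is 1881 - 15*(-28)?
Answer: 2301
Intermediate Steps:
1881 - 15*(-28) = 1881 + 420 = 2301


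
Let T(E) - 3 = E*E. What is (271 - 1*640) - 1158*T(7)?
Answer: -60585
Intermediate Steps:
T(E) = 3 + E² (T(E) = 3 + E*E = 3 + E²)
(271 - 1*640) - 1158*T(7) = (271 - 1*640) - 1158*(3 + 7²) = (271 - 640) - 1158*(3 + 49) = -369 - 1158*52 = -369 - 60216 = -60585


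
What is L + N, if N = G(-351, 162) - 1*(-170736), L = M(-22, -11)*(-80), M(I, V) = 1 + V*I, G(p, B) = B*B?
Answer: 177540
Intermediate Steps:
G(p, B) = B**2
M(I, V) = 1 + I*V
L = -19440 (L = (1 - 22*(-11))*(-80) = (1 + 242)*(-80) = 243*(-80) = -19440)
N = 196980 (N = 162**2 - 1*(-170736) = 26244 + 170736 = 196980)
L + N = -19440 + 196980 = 177540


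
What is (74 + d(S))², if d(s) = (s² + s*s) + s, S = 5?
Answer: 16641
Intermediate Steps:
d(s) = s + 2*s² (d(s) = (s² + s²) + s = 2*s² + s = s + 2*s²)
(74 + d(S))² = (74 + 5*(1 + 2*5))² = (74 + 5*(1 + 10))² = (74 + 5*11)² = (74 + 55)² = 129² = 16641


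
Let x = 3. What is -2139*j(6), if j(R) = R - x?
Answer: -6417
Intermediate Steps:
j(R) = -3 + R (j(R) = R - 1*3 = R - 3 = -3 + R)
-2139*j(6) = -2139*(-3 + 6) = -2139*3 = -6417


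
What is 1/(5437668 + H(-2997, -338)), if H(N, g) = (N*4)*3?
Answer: 1/5401704 ≈ 1.8513e-7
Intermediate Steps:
H(N, g) = 12*N (H(N, g) = (4*N)*3 = 12*N)
1/(5437668 + H(-2997, -338)) = 1/(5437668 + 12*(-2997)) = 1/(5437668 - 35964) = 1/5401704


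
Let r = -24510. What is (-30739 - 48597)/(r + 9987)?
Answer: 1688/309 ≈ 5.4628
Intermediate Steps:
(-30739 - 48597)/(r + 9987) = (-30739 - 48597)/(-24510 + 9987) = -79336/(-14523) = -79336*(-1/14523) = 1688/309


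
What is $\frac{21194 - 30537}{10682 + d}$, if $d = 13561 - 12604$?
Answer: $- \frac{9343}{11639} \approx -0.80273$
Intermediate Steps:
$d = 957$
$\frac{21194 - 30537}{10682 + d} = \frac{21194 - 30537}{10682 + 957} = - \frac{9343}{11639}$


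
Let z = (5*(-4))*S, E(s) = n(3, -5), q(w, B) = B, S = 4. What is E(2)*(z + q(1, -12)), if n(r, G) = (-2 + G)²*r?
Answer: -13524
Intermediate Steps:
n(r, G) = r*(-2 + G)²
E(s) = 147 (E(s) = 3*(-2 - 5)² = 3*(-7)² = 3*49 = 147)
z = -80 (z = (5*(-4))*4 = -20*4 = -80)
E(2)*(z + q(1, -12)) = 147*(-80 - 12) = 147*(-92) = -13524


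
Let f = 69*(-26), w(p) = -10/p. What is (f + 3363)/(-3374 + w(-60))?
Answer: -9414/20243 ≈ -0.46505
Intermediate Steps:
f = -1794
(f + 3363)/(-3374 + w(-60)) = (-1794 + 3363)/(-3374 - 10/(-60)) = 1569/(-3374 - 10*(-1/60)) = 1569/(-3374 + ⅙) = 1569/(-20243/6) = 1569*(-6/20243) = -9414/20243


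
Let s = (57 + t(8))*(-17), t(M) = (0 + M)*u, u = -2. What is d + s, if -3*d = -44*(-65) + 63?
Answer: -5014/3 ≈ -1671.3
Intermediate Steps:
t(M) = -2*M (t(M) = (0 + M)*(-2) = M*(-2) = -2*M)
s = -697 (s = (57 - 2*8)*(-17) = (57 - 16)*(-17) = 41*(-17) = -697)
d = -2923/3 (d = -(-44*(-65) + 63)/3 = -(2860 + 63)/3 = -⅓*2923 = -2923/3 ≈ -974.33)
d + s = -2923/3 - 697 = -5014/3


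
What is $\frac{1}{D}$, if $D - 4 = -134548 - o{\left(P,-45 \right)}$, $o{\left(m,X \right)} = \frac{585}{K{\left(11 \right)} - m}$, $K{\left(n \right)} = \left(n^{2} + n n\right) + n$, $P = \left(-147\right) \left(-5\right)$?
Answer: $- \frac{482}{64849623} \approx -7.4326 \cdot 10^{-6}$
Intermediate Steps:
$P = 735$
$K{\left(n \right)} = n + 2 n^{2}$ ($K{\left(n \right)} = \left(n^{2} + n^{2}\right) + n = 2 n^{2} + n = n + 2 n^{2}$)
$o{\left(m,X \right)} = \frac{585}{253 - m}$ ($o{\left(m,X \right)} = \frac{585}{11 \left(1 + 2 \cdot 11\right) - m} = \frac{585}{11 \left(1 + 22\right) - m} = \frac{585}{11 \cdot 23 - m} = \frac{585}{253 - m}$)
$D = - \frac{64849623}{482}$ ($D = 4 - \left(134548 - \frac{585}{-253 + 735}\right) = 4 - \left(134548 - \frac{585}{482}\right) = 4 - \frac{64851551}{482} = - \frac{64849623}{482} \approx -1.3454 \cdot 10^{5}$)
$\frac{1}{D} = \frac{1}{- \frac{64849623}{482}} = - \frac{482}{64849623}$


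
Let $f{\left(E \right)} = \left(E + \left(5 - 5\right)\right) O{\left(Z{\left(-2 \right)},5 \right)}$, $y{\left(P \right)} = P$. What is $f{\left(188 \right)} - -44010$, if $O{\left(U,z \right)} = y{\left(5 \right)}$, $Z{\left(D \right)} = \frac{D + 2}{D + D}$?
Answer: $44950$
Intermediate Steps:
$Z{\left(D \right)} = \frac{2 + D}{2 D}$
$O{\left(U,z \right)} = 5$
$f{\left(E \right)} = 5 E$ ($f{\left(E \right)} = \left(E + \left(5 - 5\right)\right) 5 = \left(E + 0\right) 5 = E 5 = 5 E$)
$f{\left(188 \right)} - -44010 = 5 \cdot 188 - -44010 = 940 + 44010 = 44950$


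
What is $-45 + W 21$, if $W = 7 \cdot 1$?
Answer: $102$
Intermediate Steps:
$W = 7$
$-45 + W 21 = -45 + 7 \cdot 21 = -45 + 147 = 102$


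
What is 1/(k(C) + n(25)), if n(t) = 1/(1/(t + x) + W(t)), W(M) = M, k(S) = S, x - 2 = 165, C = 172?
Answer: 4801/825964 ≈ 0.0058126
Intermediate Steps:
x = 167 (x = 2 + 165 = 167)
n(t) = 1/(t + 1/(167 + t)) (n(t) = 1/(1/(t + 167) + t) = 1/(1/(167 + t) + t) = 1/(t + 1/(167 + t)))
1/(k(C) + n(25)) = 1/(172 + (167 + 25)/(1 + 25² + 167*25)) = 1/(172 + 192/(1 + 625 + 4175)) = 1/(172 + 192/4801) = 1/(825964/4801) = 4801/825964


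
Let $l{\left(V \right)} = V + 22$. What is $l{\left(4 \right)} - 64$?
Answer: $-38$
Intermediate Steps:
$l{\left(V \right)} = 22 + V$
$l{\left(4 \right)} - 64 = \left(22 + 4\right) - 64 = 26 - 64 = -38$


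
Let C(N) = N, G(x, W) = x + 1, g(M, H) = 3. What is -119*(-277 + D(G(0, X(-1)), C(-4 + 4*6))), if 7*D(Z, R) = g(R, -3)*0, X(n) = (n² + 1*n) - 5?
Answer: 32963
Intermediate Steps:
X(n) = -5 + n + n² (X(n) = (n² + n) - 5 = (n + n²) - 5 = -5 + n + n²)
G(x, W) = 1 + x
D(Z, R) = 0 (D(Z, R) = (3*0)/7 = (⅐)*0 = 0)
-119*(-277 + D(G(0, X(-1)), C(-4 + 4*6))) = -119*(-277 + 0) = -119*(-277) = 32963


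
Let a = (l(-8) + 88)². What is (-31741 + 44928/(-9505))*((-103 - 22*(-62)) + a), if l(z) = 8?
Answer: -3161362804441/9505 ≈ -3.3260e+8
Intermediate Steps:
a = 9216 (a = (8 + 88)² = 96² = 9216)
(-31741 + 44928/(-9505))*((-103 - 22*(-62)) + a) = (-31741 + 44928/(-9505))*((-103 - 22*(-62)) + 9216) = (-31741 + 44928*(-1/9505))*((-103 + 1364) + 9216) = (-31741 - 44928/9505)*(1261 + 9216) = -301743133/9505*10477 = -3161362804441/9505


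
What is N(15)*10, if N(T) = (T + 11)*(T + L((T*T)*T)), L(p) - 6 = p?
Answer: 882960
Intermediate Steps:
L(p) = 6 + p
N(T) = (11 + T)*(6 + T + T³) (N(T) = (T + 11)*(T + (6 + (T*T)*T)) = (11 + T)*(T + (6 + T²*T)) = (11 + T)*(T + (6 + T³)) = (11 + T)*(6 + T + T³))
N(15)*10 = (66 + 15² + 15⁴ + 11*15³ + 17*15)*10 = (66 + 225 + 50625 + 11*3375 + 255)*10 = (66 + 225 + 50625 + 37125 + 255)*10 = 88296*10 = 882960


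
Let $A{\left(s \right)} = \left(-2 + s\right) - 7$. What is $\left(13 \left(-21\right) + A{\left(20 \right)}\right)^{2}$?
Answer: $68644$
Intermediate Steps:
$A{\left(s \right)} = -9 + s$
$\left(13 \left(-21\right) + A{\left(20 \right)}\right)^{2} = \left(13 \left(-21\right) + \left(-9 + 20\right)\right)^{2} = \left(-273 + 11\right)^{2} = \left(-262\right)^{2} = 68644$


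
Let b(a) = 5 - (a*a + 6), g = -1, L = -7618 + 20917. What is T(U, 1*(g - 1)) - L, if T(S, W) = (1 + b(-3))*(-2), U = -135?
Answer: -13281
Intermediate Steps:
L = 13299
b(a) = -1 - a² (b(a) = 5 - (a² + 6) = 5 - (6 + a²) = 5 + (-6 - a²) = -1 - a²)
T(S, W) = 18 (T(S, W) = (1 + (-1 - 1*(-3)²))*(-2) = (1 + (-1 - 1*9))*(-2) = (1 + (-1 - 9))*(-2) = (1 - 10)*(-2) = -9*(-2) = 18)
T(U, 1*(g - 1)) - L = 18 - 1*13299 = 18 - 13299 = -13281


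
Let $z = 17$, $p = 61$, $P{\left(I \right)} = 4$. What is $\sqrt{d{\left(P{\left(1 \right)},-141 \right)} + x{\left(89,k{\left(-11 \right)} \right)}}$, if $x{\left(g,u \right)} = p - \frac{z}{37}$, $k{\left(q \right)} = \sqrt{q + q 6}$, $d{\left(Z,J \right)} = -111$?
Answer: $\frac{i \sqrt{69079}}{37} \approx 7.1035 i$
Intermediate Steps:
$k{\left(q \right)} = \sqrt{7} \sqrt{q}$ ($k{\left(q \right)} = \sqrt{q + 6 q} = \sqrt{7 q} = \sqrt{7} \sqrt{q}$)
$x{\left(g,u \right)} = \frac{2240}{37}$ ($x{\left(g,u \right)} = 61 - \frac{17}{37} = \frac{2240}{37}$)
$\sqrt{d{\left(P{\left(1 \right)},-141 \right)} + x{\left(89,k{\left(-11 \right)} \right)}} = \sqrt{-111 + \frac{2240}{37}} = \sqrt{- \frac{1867}{37}} = \frac{i \sqrt{69079}}{37}$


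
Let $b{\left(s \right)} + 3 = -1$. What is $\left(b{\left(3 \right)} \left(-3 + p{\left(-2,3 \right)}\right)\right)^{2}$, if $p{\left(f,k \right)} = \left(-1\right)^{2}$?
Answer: $64$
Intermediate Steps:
$p{\left(f,k \right)} = 1$
$b{\left(s \right)} = -4$ ($b{\left(s \right)} = -3 - 1 = -4$)
$\left(b{\left(3 \right)} \left(-3 + p{\left(-2,3 \right)}\right)\right)^{2} = \left(- 4 \left(-3 + 1\right)\right)^{2} = \left(\left(-4\right) \left(-2\right)\right)^{2} = 8^{2} = 64$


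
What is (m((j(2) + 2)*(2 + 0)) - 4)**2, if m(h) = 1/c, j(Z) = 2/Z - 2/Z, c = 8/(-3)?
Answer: 1225/64 ≈ 19.141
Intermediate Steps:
c = -8/3 (c = 8*(-1/3) = -8/3 ≈ -2.6667)
j(Z) = 0
m(h) = -3/8 (m(h) = 1/(-8/3) = -3/8)
(m((j(2) + 2)*(2 + 0)) - 4)**2 = (-3/8 - 4)**2 = (-35/8)**2 = 1225/64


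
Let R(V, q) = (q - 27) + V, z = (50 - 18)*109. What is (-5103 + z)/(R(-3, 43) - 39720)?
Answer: 1615/39707 ≈ 0.040673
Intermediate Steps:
z = 3488 (z = 32*109 = 3488)
R(V, q) = -27 + V + q (R(V, q) = (-27 + q) + V = -27 + V + q)
(-5103 + z)/(R(-3, 43) - 39720) = (-5103 + 3488)/((-27 - 3 + 43) - 39720) = -1615/(13 - 39720) = -1615/(-39707) = -1615*(-1/39707) = 1615/39707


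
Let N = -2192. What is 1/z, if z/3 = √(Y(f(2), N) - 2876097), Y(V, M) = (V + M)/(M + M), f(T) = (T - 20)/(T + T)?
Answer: -8*I*√3454813132111/75652842309 ≈ -0.00019655*I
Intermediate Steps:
f(T) = (-20 + T)/(2*T) (f(T) = (-20 + T)/((2*T)) = (-20 + T)*(1/(2*T)) = (-20 + T)/(2*T))
Y(V, M) = (M + V)/(2*M) (Y(V, M) = (M + V)/((2*M)) = (M + V)*(1/(2*M)) = (M + V)/(2*M))
z = 3*I*√3454813132111/1096 (z = 3*√((½)*(-2192 + (½)*(-20 + 2)/2)/(-2192) - 2876097) = 3*√((½)*(-1/2192)*(-2192 + (½)*(½)*(-18)) - 2876097) = 3*√((½)*(-1/2192)*(-2192 - 9/2) - 2876097) = 3*√((½)*(-1/2192)*(-4393/2) - 2876097) = 3*√(4393/8768 - 2876097) = 3*√(-25217614103/8768) = 3*(I*√3454813132111/1096) = 3*I*√3454813132111/1096 ≈ 5087.7*I)
1/z = 1/(3*I*√3454813132111/1096) = -8*I*√3454813132111/75652842309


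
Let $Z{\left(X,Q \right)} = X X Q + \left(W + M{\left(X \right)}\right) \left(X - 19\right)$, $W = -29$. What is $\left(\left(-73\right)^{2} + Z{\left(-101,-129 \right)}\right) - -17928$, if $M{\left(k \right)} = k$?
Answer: $-1277072$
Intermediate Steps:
$Z{\left(X,Q \right)} = Q X^{2} + \left(-29 + X\right) \left(-19 + X\right)$ ($Z{\left(X,Q \right)} = X X Q + \left(-29 + X\right) \left(X - 19\right) = X^{2} Q + \left(-29 + X\right) \left(-19 + X\right) = Q X^{2} + \left(-29 + X\right) \left(-19 + X\right)$)
$\left(\left(-73\right)^{2} + Z{\left(-101,-129 \right)}\right) - -17928 = \left(\left(-73\right)^{2} + \left(551 + \left(-101\right)^{2} - -4848 - 129 \left(-101\right)^{2}\right)\right) - -17928 = \left(5329 + \left(551 + 10201 + 4848 - 1315929\right)\right) + 17928 = \left(5329 - 1300329\right) + 17928 = -1295000 + 17928 = -1277072$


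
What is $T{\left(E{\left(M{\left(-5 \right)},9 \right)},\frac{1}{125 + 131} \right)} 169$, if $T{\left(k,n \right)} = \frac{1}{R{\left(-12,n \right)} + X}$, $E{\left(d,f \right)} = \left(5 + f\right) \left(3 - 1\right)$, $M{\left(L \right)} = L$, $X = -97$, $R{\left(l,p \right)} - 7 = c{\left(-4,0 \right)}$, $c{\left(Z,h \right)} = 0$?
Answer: $- \frac{169}{90} \approx -1.8778$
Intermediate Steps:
$R{\left(l,p \right)} = 7$ ($R{\left(l,p \right)} = 7 + 0 = 7$)
$E{\left(d,f \right)} = 10 + 2 f$ ($E{\left(d,f \right)} = \left(5 + f\right) 2 = 10 + 2 f$)
$T{\left(k,n \right)} = - \frac{1}{90}$ ($T{\left(k,n \right)} = \frac{1}{7 - 97} = \frac{1}{-90} = - \frac{1}{90}$)
$T{\left(E{\left(M{\left(-5 \right)},9 \right)},\frac{1}{125 + 131} \right)} 169 = \left(- \frac{1}{90}\right) 169 = - \frac{169}{90}$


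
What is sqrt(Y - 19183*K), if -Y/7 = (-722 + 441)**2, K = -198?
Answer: sqrt(3245507) ≈ 1801.5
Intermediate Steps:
Y = -552727 (Y = -7*(-722 + 441)**2 = -7*(-281)**2 = -7*78961 = -552727)
sqrt(Y - 19183*K) = sqrt(-552727 - 19183*(-198)) = sqrt(-552727 + 3798234) = sqrt(3245507)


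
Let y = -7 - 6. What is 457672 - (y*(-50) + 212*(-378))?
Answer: 537158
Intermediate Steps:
y = -13
457672 - (y*(-50) + 212*(-378)) = 457672 - (-13*(-50) + 212*(-378)) = 457672 - (650 - 80136) = 457672 - 1*(-79486) = 457672 + 79486 = 537158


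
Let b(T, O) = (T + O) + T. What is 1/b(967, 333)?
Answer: 1/2267 ≈ 0.00044111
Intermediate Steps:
b(T, O) = O + 2*T (b(T, O) = (O + T) + T = O + 2*T)
1/b(967, 333) = 1/(333 + 2*967) = 1/(333 + 1934) = 1/2267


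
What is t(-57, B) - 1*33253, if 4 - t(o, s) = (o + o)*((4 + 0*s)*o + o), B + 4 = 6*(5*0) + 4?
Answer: -65739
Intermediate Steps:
B = 0 (B = -4 + (6*(5*0) + 4) = -4 + (6*0 + 4) = -4 + (0 + 4) = -4 + 4 = 0)
t(o, s) = 4 - 10*o**2 (t(o, s) = 4 - (o + o)*((4 + 0*s)*o + o) = 4 - 2*o*((4 + 0)*o + o) = 4 - 2*o*(4*o + o) = 4 - 2*o*5*o = 4 - 10*o**2)
t(-57, B) - 1*33253 = (4 - 10*(-57)**2) - 1*33253 = (4 - 10*3249) - 33253 = (4 - 32490) - 33253 = -32486 - 33253 = -65739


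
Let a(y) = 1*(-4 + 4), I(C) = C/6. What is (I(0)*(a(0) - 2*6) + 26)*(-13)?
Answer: -338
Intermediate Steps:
I(C) = C/6 (I(C) = C*(1/6) = C/6)
a(y) = 0 (a(y) = 1*0 = 0)
(I(0)*(a(0) - 2*6) + 26)*(-13) = (((1/6)*0)*(0 - 2*6) + 26)*(-13) = (0*(0 - 12) + 26)*(-13) = (0*(-12) + 26)*(-13) = (0 + 26)*(-13) = 26*(-13) = -338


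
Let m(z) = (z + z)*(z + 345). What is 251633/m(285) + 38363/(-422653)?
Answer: 13225327007/21682098900 ≈ 0.60997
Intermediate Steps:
m(z) = 2*z*(345 + z) (m(z) = (2*z)*(345 + z) = 2*z*(345 + z))
251633/m(285) + 38363/(-422653) = 251633/((2*285*(345 + 285))) + 38363/(-422653) = 251633/((2*285*630)) + 38363*(-1/422653) = 251633/359100 - 38363/422653 = 13225327007/21682098900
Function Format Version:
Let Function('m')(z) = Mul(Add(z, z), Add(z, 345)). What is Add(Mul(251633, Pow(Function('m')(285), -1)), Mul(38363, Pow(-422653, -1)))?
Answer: Rational(13225327007, 21682098900) ≈ 0.60997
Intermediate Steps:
Function('m')(z) = Mul(2, z, Add(345, z)) (Function('m')(z) = Mul(Mul(2, z), Add(345, z)) = Mul(2, z, Add(345, z)))
Add(Mul(251633, Pow(Function('m')(285), -1)), Mul(38363, Pow(-422653, -1))) = Add(Mul(251633, Pow(Mul(2, 285, Add(345, 285)), -1)), Mul(38363, Pow(-422653, -1))) = Add(Mul(251633, Pow(Mul(2, 285, 630), -1)), Mul(38363, Rational(-1, 422653))) = Add(Mul(251633, Pow(359100, -1)), Rational(-38363, 422653)) = Add(Mul(251633, Rational(1, 359100)), Rational(-38363, 422653)) = Add(Rational(251633, 359100), Rational(-38363, 422653)) = Rational(13225327007, 21682098900)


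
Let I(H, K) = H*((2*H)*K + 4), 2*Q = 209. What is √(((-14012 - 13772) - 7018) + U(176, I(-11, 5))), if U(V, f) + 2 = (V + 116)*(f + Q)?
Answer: √336182 ≈ 579.81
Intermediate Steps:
Q = 209/2 (Q = (½)*209 = 209/2 ≈ 104.50)
I(H, K) = H*(4 + 2*H*K) (I(H, K) = H*(2*H*K + 4) = H*(4 + 2*H*K))
U(V, f) = -2 + (116 + V)*(209/2 + f) (U(V, f) = -2 + (V + 116)*(f + 209/2) = -2 + (116 + V)*(209/2 + f))
√(((-14012 - 13772) - 7018) + U(176, I(-11, 5))) = √(((-14012 - 13772) - 7018) + (12120 + 116*(2*(-11)*(2 - 11*5)) + (209/2)*176 + 176*(2*(-11)*(2 - 11*5)))) = √((-27784 - 7018) + (12120 + 116*(2*(-11)*(2 - 55)) + 18392 + 176*(2*(-11)*(2 - 55)))) = √(-34802 + (12120 + 116*(2*(-11)*(-53)) + 18392 + 176*(2*(-11)*(-53)))) = √(-34802 + (12120 + 116*1166 + 18392 + 176*1166)) = √(-34802 + (12120 + 135256 + 18392 + 205216)) = √(-34802 + 370984) = √336182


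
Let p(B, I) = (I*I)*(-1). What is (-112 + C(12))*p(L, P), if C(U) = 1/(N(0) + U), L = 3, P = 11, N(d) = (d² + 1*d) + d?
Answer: 162503/12 ≈ 13542.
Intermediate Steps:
N(d) = d² + 2*d (N(d) = (d² + d) + d = (d + d²) + d = d² + 2*d)
p(B, I) = -I² (p(B, I) = I²*(-1) = -I²)
C(U) = 1/U (C(U) = 1/(0*(2 + 0) + U) = 1/(0*2 + U) = 1/(0 + U) = 1/U)
(-112 + C(12))*p(L, P) = (-112 + 1/12)*(-1*11²) = (-112 + 1/12)*(-1*121) = -1343/12*(-121) = 162503/12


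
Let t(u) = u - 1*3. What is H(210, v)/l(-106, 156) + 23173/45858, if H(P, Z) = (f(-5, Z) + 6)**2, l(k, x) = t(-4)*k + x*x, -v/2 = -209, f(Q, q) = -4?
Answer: 290657963/575013462 ≈ 0.50548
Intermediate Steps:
t(u) = -3 + u (t(u) = u - 3 = -3 + u)
v = 418 (v = -2*(-209) = 418)
l(k, x) = x**2 - 7*k (l(k, x) = (-3 - 4)*k + x*x = -7*k + x**2 = x**2 - 7*k)
H(P, Z) = 4 (H(P, Z) = (-4 + 6)**2 = 2**2 = 4)
H(210, v)/l(-106, 156) + 23173/45858 = 4/(156**2 - 7*(-106)) + 23173/45858 = 4/(24336 + 742) + 23173*(1/45858) = 4/25078 + 23173/45858 = 4*(1/25078) + 23173/45858 = 2/12539 + 23173/45858 = 290657963/575013462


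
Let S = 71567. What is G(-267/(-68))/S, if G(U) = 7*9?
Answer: 63/71567 ≈ 0.00088029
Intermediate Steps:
G(U) = 63
G(-267/(-68))/S = 63/71567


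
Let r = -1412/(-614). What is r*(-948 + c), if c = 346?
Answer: -425012/307 ≈ -1384.4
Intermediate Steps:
r = 706/307 (r = -1412*(-1/614) = 706/307 ≈ 2.2997)
r*(-948 + c) = 706*(-948 + 346)/307 = (706/307)*(-602) = -425012/307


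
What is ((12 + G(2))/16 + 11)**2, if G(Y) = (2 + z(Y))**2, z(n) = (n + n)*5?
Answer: 1764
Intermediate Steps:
z(n) = 10*n (z(n) = (2*n)*5 = 10*n)
G(Y) = (2 + 10*Y)**2
((12 + G(2))/16 + 11)**2 = ((12 + 4*(1 + 5*2)**2)/16 + 11)**2 = ((12 + 4*(1 + 10)**2)*(1/16) + 11)**2 = ((12 + 4*11**2)*(1/16) + 11)**2 = ((12 + 4*121)*(1/16) + 11)**2 = ((12 + 484)*(1/16) + 11)**2 = (496*(1/16) + 11)**2 = (31 + 11)**2 = 42**2 = 1764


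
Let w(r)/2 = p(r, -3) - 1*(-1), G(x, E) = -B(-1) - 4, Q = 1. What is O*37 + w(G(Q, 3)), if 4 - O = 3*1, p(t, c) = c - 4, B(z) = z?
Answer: 25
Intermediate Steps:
p(t, c) = -4 + c
G(x, E) = -3 (G(x, E) = -1*(-1) - 4 = 1 - 4 = -3)
O = 1 (O = 4 - 3 = 1)
w(r) = -12 (w(r) = 2*((-4 - 3) - 1*(-1)) = 2*(-7 + 1) = 2*(-6) = -12)
O*37 + w(G(Q, 3)) = 1*37 - 12 = 37 - 12 = 25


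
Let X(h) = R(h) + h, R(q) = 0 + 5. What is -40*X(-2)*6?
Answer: -720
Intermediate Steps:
R(q) = 5
X(h) = 5 + h
-40*X(-2)*6 = -40*(5 - 2)*6 = -40*3*6 = -120*6 = -720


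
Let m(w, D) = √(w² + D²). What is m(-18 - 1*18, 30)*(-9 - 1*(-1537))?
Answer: 9168*√61 ≈ 71604.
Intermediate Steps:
m(w, D) = √(D² + w²)
m(-18 - 1*18, 30)*(-9 - 1*(-1537)) = √(30² + (-18 - 1*18)²)*(-9 - 1*(-1537)) = √(900 + (-18 - 18)²)*(-9 + 1537) = √(900 + (-36)²)*1528 = √(900 + 1296)*1528 = √2196*1528 = (6*√61)*1528 = 9168*√61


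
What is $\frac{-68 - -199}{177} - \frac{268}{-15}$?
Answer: $\frac{5489}{295} \approx 18.607$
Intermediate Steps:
$\frac{-68 - -199}{177} - \frac{268}{-15} = \left(-68 + 199\right) \frac{1}{177} - - \frac{268}{15} = 131 \cdot \frac{1}{177} + \frac{268}{15} = \frac{131}{177} + \frac{268}{15} = \frac{5489}{295}$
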